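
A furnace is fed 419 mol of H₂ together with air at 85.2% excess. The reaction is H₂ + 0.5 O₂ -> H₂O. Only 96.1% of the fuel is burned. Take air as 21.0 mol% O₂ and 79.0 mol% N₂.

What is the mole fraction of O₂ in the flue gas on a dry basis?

0.112

Stoichiometric O₂ = 0.5 × 419 = 209.5 mol; O₂ fed = 209.5 × 1.852 = 388 mol.
N₂ fed = 388 × 79/21 = 1460 mol.
Fuel reacted = 0.961 × 419 → ξ = 402.7 mol.
Outlet (n = n₀ + ν ξ):
  H₂: 419 − 1(402.7) = 16.34
  O₂: 388 − 0.5(402.7) = 186.7
  N₂: 1460 (inert)
  H₂O: 0 + 1(402.7) = 402.7
Dry total = 1663 mol; y_O₂ (dry) = 186.7 / 1663 = 0.1123.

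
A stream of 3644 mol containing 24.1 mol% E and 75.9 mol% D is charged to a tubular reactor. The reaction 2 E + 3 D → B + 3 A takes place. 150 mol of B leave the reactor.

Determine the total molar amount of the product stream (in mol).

3490 mol

For B: n = n₀ + 1ξ → 150 = 0 + 1ξ, giving ξ = 150 mol.
Outlet amounts (n = n₀ + ν ξ):
  E: 878.2 − 2(150) = 578.2
  D: 2766 − 3(150) = 2316
  B: 0 + 1(150) = 150
  A: 0 + 3(150) = 450
Total out = 578.2 + 2316 + 150 + 450 = 3494 mol.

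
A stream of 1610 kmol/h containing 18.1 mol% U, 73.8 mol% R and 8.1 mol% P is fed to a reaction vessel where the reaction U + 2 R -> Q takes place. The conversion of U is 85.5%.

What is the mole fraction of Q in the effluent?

U reacted = 0.855 × 291.4 = 249.2 kmol/h; ν_U = −1, so ξ = 249.2/1 = 249.2 kmol/h.
Outlet amounts (n = n₀ + ν ξ):
  U: 291.4 − 1(249.2) = 42.25
  R: 1188 − 2(249.2) = 689.9
  Q: 0 + 1(249.2) = 249.2
  P: 130.4 (inert)
Total out = 1112 kmol/h; y_Q = 249.2 / 1112 = 0.2241.

0.224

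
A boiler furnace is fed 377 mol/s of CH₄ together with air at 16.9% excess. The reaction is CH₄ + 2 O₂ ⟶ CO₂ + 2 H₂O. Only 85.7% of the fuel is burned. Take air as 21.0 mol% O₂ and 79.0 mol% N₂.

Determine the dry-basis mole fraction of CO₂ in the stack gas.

Stoichiometric O₂ = 2 × 377 = 754 mol/s; O₂ fed = 754 × 1.169 = 881.4 mol/s.
N₂ fed = 881.4 × 79/21 = 3316 mol/s.
Fuel reacted = 0.857 × 377 → ξ = 323.1 mol/s.
Outlet (n = n₀ + ν ξ):
  CH₄: 377 − 1(323.1) = 53.91
  O₂: 881.4 − 2(323.1) = 235.2
  N₂: 3316 (inert)
  CO₂: 0 + 1(323.1) = 323.1
  H₂O: 0 + 2(323.1) = 646.2
Dry total = 3928 mol/s; y_CO₂ (dry) = 323.1 / 3928 = 0.08225.

0.0823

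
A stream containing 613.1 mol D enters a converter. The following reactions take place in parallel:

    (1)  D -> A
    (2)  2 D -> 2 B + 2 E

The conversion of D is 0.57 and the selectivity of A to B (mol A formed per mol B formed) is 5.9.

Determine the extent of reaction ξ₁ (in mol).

Conversion of D: D consumed = 0.57 × 613.1 = 349.5 mol = 1ξ₁ + 2ξ₂.
Selectivity: 1ξ₁ / (2ξ₂) = 5.9 → ξ₁ = 11.8 ξ₂.
Substitute: (1·11.8 + 2) ξ₂ = 349.5 → ξ₂ = 25.32 mol, ξ₁ = 298.8 mol.
Outlet amounts (n = n₀ + Σ ν·ξ):
  D: 613.1 − 1(298.8) − 2(25.32) = 263.6
  A: 0 + 1(298.8) = 298.8
  B: 0 + 2(25.32) = 50.65
  E: 0 + 2(25.32) = 50.65

ξ₁ = 299 mol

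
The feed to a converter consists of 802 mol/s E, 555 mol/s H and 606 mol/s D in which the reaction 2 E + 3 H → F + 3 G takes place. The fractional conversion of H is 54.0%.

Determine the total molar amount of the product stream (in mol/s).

1860 mol/s

H reacted = 0.54 × 555 = 299.7 mol/s; ν_H = −3, so ξ = 299.7/3 = 99.9 mol/s.
Outlet amounts (n = n₀ + ν ξ):
  E: 802 − 2(99.9) = 602.2
  H: 555 − 3(99.9) = 255.3
  F: 0 + 1(99.9) = 99.9
  G: 0 + 3(99.9) = 299.7
  D: 606 (inert)
Total out = 602.2 + 255.3 + 99.9 + 299.7 + 606 = 1863 mol/s.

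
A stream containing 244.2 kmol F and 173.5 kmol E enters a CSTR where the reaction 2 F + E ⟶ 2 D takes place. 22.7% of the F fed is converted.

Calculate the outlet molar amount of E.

F reacted = 0.227 × 244.2 = 55.43 kmol; ν_F = −2, so ξ = 55.43/2 = 27.72 kmol.
Outlet amounts (n = n₀ + ν ξ):
  F: 244.2 − 2(27.72) = 188.8
  E: 173.5 − 1(27.72) = 145.8
  D: 0 + 2(27.72) = 55.43

146 kmol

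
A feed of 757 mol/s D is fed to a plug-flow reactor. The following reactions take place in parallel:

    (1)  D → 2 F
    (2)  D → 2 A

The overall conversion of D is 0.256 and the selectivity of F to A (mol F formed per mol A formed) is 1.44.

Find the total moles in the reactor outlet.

951 mol/s

Conversion of D: D consumed = 0.256 × 757 = 193.8 mol/s = 1ξ₁ + 1ξ₂.
Selectivity: 2ξ₁ / (2ξ₂) = 1.44 → ξ₁ = 1.44 ξ₂.
Substitute: (1·1.44 + 1) ξ₂ = 193.8 → ξ₂ = 79.42 mol/s, ξ₁ = 114.4 mol/s.
Outlet amounts (n = n₀ + Σ ν·ξ):
  D: 757 − 1(114.4) − 1(79.42) = 563.2
  F: 0 + 2(114.4) = 228.7
  A: 0 + 2(79.42) = 158.8
Total out = 563.2 + 228.7 + 158.8 = 950.8 mol/s.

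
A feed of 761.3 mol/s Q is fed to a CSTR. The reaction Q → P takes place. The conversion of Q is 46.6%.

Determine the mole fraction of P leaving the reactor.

0.466

Q reacted = 0.466 × 761.3 = 354.8 mol/s; ν_Q = −1, so ξ = 354.8/1 = 354.8 mol/s.
Outlet amounts (n = n₀ + ν ξ):
  Q: 761.3 − 1(354.8) = 406.5
  P: 0 + 1(354.8) = 354.8
Total out = 761.3 mol/s; y_P = 354.8 / 761.3 = 0.466.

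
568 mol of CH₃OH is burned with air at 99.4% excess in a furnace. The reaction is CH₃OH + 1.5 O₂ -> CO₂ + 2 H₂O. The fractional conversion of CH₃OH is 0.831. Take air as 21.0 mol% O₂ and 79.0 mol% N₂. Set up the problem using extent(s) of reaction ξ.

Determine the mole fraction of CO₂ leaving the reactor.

Stoichiometric O₂ = 1.5 × 568 = 852 mol; O₂ fed = 852 × 1.994 = 1699 mol.
N₂ fed = 1699 × 79/21 = 6391 mol.
Fuel reacted = 0.831 × 568 → ξ = 472 mol.
Outlet (n = n₀ + ν ξ):
  CH₃OH: 568 − 1(472) = 95.99
  O₂: 1699 − 1.5(472) = 990.9
  N₂: 6391 (inert)
  CO₂: 0 + 1(472) = 472
  H₂O: 0 + 2(472) = 944
Total out = 8894 mol; y_CO₂ = 472 / 8894 = 0.05307.

0.0531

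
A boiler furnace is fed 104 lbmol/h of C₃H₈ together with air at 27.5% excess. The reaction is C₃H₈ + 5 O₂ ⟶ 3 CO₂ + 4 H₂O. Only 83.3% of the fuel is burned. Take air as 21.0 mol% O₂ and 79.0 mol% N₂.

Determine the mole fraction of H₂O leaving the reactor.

0.104

Stoichiometric O₂ = 5 × 104 = 520 lbmol/h; O₂ fed = 520 × 1.275 = 663 lbmol/h.
N₂ fed = 663 × 79/21 = 2494 lbmol/h.
Fuel reacted = 0.833 × 104 → ξ = 86.63 lbmol/h.
Outlet (n = n₀ + ν ξ):
  C₃H₈: 104 − 1(86.63) = 17.37
  O₂: 663 − 5(86.63) = 229.8
  N₂: 2494 (inert)
  CO₂: 0 + 3(86.63) = 259.9
  H₂O: 0 + 4(86.63) = 346.5
Total out = 3348 lbmol/h; y_H₂O = 346.5 / 3348 = 0.1035.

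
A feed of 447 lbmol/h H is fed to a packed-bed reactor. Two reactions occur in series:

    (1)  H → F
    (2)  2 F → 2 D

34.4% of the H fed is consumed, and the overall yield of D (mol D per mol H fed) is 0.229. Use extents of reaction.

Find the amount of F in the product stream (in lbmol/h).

51.4 lbmol/h

Conversion of H: H consumed = 1ξ₁ = 0.344 × 447 → ξ₁ = 153.8 lbmol/h.
Yield of D: 2ξ₂ / 447 = 0.229 → ξ₂ = 51.18 lbmol/h.
Outlet amounts (n = n₀ + Σ ν·ξ):
  H: 447 − 1(153.8) = 293.2
  F: 0 + 1(153.8) − 2(51.18) = 51.41
  D: 0 + 2(51.18) = 102.4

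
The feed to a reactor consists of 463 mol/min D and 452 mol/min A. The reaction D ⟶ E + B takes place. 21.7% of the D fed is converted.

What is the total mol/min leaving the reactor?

1020 mol/min

D reacted = 0.217 × 463 = 100.5 mol/min; ν_D = −1, so ξ = 100.5/1 = 100.5 mol/min.
Outlet amounts (n = n₀ + ν ξ):
  D: 463 − 1(100.5) = 362.5
  E: 0 + 1(100.5) = 100.5
  B: 0 + 1(100.5) = 100.5
  A: 452 (inert)
Total out = 362.5 + 100.5 + 100.5 + 452 = 1015 mol/min.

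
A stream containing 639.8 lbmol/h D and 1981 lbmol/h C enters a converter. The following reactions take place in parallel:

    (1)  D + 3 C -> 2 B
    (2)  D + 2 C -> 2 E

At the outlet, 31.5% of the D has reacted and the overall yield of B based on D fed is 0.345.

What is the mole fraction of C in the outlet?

Yield of B: 2ξ₁ / 639.8 = 0.345 → ξ₁ = 110.4 lbmol/h.
Conversion of D: 1ξ₁ + 1ξ₂ = 0.315 × 639.8 = 201.5 → ξ₂ = 91.17 lbmol/h.
Outlet amounts (n = n₀ + Σ ν·ξ):
  D: 639.8 − 1(110.4) − 1(91.17) = 438.3
  C: 1981 − 3(110.4) − 2(91.17) = 1468
  B: 0 + 2(110.4) = 220.7
  E: 0 + 2(91.17) = 182.3
Total out = 2309 lbmol/h; y_C = 1468 / 2309 = 0.6356.

0.636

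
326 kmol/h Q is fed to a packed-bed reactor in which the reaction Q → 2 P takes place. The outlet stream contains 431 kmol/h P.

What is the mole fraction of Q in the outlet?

0.204

For P: n = n₀ + 2ξ → 431 = 0 + 2ξ, giving ξ = 215.5 kmol/h.
Outlet amounts (n = n₀ + ν ξ):
  Q: 326 − 1(215.5) = 110.5
  P: 0 + 2(215.5) = 431
Total out = 541.5 kmol/h; y_Q = 110.5 / 541.5 = 0.2041.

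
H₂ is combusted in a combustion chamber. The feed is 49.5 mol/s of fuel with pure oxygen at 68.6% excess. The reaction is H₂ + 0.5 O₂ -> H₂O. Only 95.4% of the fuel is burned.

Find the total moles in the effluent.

Stoichiometric O₂ = 0.5 × 49.5 = 24.75 mol/s; O₂ fed = 24.75 × 1.686 = 41.73 mol/s.
Fuel reacted = 0.954 × 49.5 → ξ = 47.22 mol/s.
Outlet (n = n₀ + ν ξ):
  H₂: 49.5 − 1(47.22) = 2.277
  O₂: 41.73 − 0.5(47.22) = 18.12
  H₂O: 0 + 1(47.22) = 47.22
Total out = 2.277 + 18.12 + 47.22 = 67.62 mol/s.

67.6 mol/s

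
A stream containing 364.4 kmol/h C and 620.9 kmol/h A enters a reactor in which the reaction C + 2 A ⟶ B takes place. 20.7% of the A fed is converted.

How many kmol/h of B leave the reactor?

64.3 kmol/h

A reacted = 0.207 × 620.9 = 128.5 kmol/h; ν_A = −2, so ξ = 128.5/2 = 64.26 kmol/h.
Outlet amounts (n = n₀ + ν ξ):
  C: 364.4 − 1(64.26) = 300.1
  A: 620.9 − 2(64.26) = 492.4
  B: 0 + 1(64.26) = 64.26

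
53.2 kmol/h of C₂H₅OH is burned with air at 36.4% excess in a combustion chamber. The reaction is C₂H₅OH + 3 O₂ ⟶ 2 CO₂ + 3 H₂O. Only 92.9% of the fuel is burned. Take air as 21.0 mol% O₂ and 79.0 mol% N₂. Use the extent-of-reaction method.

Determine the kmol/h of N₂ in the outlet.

Stoichiometric O₂ = 3 × 53.2 = 159.6 kmol/h; O₂ fed = 159.6 × 1.364 = 217.7 kmol/h.
N₂ fed = 217.7 × 79/21 = 818.9 kmol/h.
Fuel reacted = 0.929 × 53.2 → ξ = 49.42 kmol/h.
Outlet (n = n₀ + ν ξ):
  C₂H₅OH: 53.2 − 1(49.42) = 3.777
  O₂: 217.7 − 3(49.42) = 69.43
  N₂: 818.9 (inert)
  CO₂: 0 + 2(49.42) = 98.85
  H₂O: 0 + 3(49.42) = 148.3

819 kmol/h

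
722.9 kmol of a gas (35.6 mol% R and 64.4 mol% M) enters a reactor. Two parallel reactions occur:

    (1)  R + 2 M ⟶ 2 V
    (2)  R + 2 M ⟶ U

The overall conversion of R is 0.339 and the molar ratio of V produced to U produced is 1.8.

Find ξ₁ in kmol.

ξ₁ = 41.3 kmol

Conversion of R: R consumed = 0.339 × 257.4 = 87.24 kmol = 1ξ₁ + 1ξ₂.
Selectivity: 2ξ₁ / (1ξ₂) = 1.8 → ξ₁ = 0.9 ξ₂.
Substitute: (1·0.9 + 1) ξ₂ = 87.24 → ξ₂ = 45.92 kmol, ξ₁ = 41.33 kmol.
Outlet amounts (n = n₀ + Σ ν·ξ):
  R: 257.4 − 1(41.33) − 1(45.92) = 170.1
  M: 465.5 − 2(41.33) − 2(45.92) = 291.1
  V: 0 + 2(41.33) = 82.65
  U: 0 + 1(45.92) = 45.92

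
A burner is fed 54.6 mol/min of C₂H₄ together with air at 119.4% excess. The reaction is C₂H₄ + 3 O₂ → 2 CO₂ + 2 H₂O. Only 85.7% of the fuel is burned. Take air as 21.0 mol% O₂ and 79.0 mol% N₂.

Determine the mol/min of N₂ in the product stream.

Stoichiometric O₂ = 3 × 54.6 = 163.8 mol/min; O₂ fed = 163.8 × 2.194 = 359.4 mol/min.
N₂ fed = 359.4 × 79/21 = 1352 mol/min.
Fuel reacted = 0.857 × 54.6 → ξ = 46.79 mol/min.
Outlet (n = n₀ + ν ξ):
  C₂H₄: 54.6 − 1(46.79) = 7.808
  O₂: 359.4 − 3(46.79) = 219
  N₂: 1352 (inert)
  CO₂: 0 + 2(46.79) = 93.58
  H₂O: 0 + 2(46.79) = 93.58

1350 mol/min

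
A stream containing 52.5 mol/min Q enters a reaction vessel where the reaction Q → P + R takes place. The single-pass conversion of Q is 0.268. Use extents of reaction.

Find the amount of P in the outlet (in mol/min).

Q reacted = 0.268 × 52.5 = 14.07 mol/min; ν_Q = −1, so ξ = 14.07/1 = 14.07 mol/min.
Outlet amounts (n = n₀ + ν ξ):
  Q: 52.5 − 1(14.07) = 38.43
  P: 0 + 1(14.07) = 14.07
  R: 0 + 1(14.07) = 14.07

14.1 mol/min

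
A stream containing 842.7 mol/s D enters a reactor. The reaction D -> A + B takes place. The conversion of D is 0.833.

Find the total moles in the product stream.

1540 mol/s

D reacted = 0.833 × 842.7 = 702 mol/s; ν_D = −1, so ξ = 702/1 = 702 mol/s.
Outlet amounts (n = n₀ + ν ξ):
  D: 842.7 − 1(702) = 140.7
  A: 0 + 1(702) = 702
  B: 0 + 1(702) = 702
Total out = 140.7 + 702 + 702 = 1545 mol/s.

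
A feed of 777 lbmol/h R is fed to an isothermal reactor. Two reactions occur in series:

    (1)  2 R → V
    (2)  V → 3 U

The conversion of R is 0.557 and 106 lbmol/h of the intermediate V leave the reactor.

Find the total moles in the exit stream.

Conversion of R: R consumed = 2ξ₁ = 0.557 × 777 → ξ₁ = 216.4 lbmol/h.
V balance: n_V = 0 + 1ξ₁ − 1ξ₂ = 106 → ξ₂ = (1·216.4 − 106)/1 = 110.4 lbmol/h.
Outlet amounts (n = n₀ + Σ ν·ξ):
  R: 777 − 2(216.4) = 344.2
  V: 0 + 1(216.4) − 1(110.4) = 106
  U: 0 + 3(110.4) = 331.2
Total out = 344.2 + 106 + 331.2 = 781.4 lbmol/h.

781 lbmol/h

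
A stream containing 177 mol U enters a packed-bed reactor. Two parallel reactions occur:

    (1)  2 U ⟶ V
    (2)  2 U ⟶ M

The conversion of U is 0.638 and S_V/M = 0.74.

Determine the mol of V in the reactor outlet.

Conversion of U: U consumed = 0.638 × 177 = 112.9 mol = 2ξ₁ + 2ξ₂.
Selectivity: 1ξ₁ / (1ξ₂) = 0.74 → ξ₁ = 0.74 ξ₂.
Substitute: (2·0.74 + 2) ξ₂ = 112.9 → ξ₂ = 32.45 mol, ξ₁ = 24.01 mol.
Outlet amounts (n = n₀ + Σ ν·ξ):
  U: 177 − 2(24.01) − 2(32.45) = 64.07
  V: 0 + 1(24.01) = 24.01
  M: 0 + 1(32.45) = 32.45

24 mol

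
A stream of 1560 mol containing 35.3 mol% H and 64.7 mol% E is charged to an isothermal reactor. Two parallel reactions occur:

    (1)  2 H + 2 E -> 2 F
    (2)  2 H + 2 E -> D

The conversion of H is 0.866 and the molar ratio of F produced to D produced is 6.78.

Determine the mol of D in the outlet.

Conversion of H: H consumed = 0.866 × 550.7 = 476.9 mol = 2ξ₁ + 2ξ₂.
Selectivity: 2ξ₁ / (1ξ₂) = 6.78 → ξ₁ = 3.39 ξ₂.
Substitute: (2·3.39 + 2) ξ₂ = 476.9 → ξ₂ = 54.32 mol, ξ₁ = 184.1 mol.
Outlet amounts (n = n₀ + Σ ν·ξ):
  H: 550.7 − 2(184.1) − 2(54.32) = 73.79
  E: 1009 − 2(184.1) − 2(54.32) = 532.4
  F: 0 + 2(184.1) = 368.3
  D: 0 + 1(54.32) = 54.32

54.3 mol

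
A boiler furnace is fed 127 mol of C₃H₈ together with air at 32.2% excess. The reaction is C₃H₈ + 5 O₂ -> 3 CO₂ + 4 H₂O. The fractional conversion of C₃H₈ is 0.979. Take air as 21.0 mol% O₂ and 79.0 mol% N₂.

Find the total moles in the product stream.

Stoichiometric O₂ = 5 × 127 = 635 mol; O₂ fed = 635 × 1.322 = 839.5 mol.
N₂ fed = 839.5 × 79/21 = 3158 mol.
Fuel reacted = 0.979 × 127 → ξ = 124.3 mol.
Outlet (n = n₀ + ν ξ):
  C₃H₈: 127 − 1(124.3) = 2.667
  O₂: 839.5 − 5(124.3) = 217.8
  N₂: 3158 (inert)
  CO₂: 0 + 3(124.3) = 373
  H₂O: 0 + 4(124.3) = 497.3
Total out = 2.667 + 217.8 + 3158 + 373 + 497.3 = 4249 mol.

4250 mol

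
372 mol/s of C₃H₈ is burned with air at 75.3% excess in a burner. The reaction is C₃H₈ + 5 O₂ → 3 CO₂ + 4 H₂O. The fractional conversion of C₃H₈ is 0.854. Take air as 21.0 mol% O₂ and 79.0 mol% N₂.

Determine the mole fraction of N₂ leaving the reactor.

Stoichiometric O₂ = 5 × 372 = 1860 mol/s; O₂ fed = 1860 × 1.753 = 3261 mol/s.
N₂ fed = 3261 × 79/21 = 12270 mol/s.
Fuel reacted = 0.854 × 372 → ξ = 317.7 mol/s.
Outlet (n = n₀ + ν ξ):
  C₃H₈: 372 − 1(317.7) = 54.31
  O₂: 3261 − 5(317.7) = 1672
  N₂: 12270 (inert)
  CO₂: 0 + 3(317.7) = 953.1
  H₂O: 0 + 4(317.7) = 1271
Total out = 16220 mol/s; y_N₂ = 12270 / 16220 = 0.7564.

0.756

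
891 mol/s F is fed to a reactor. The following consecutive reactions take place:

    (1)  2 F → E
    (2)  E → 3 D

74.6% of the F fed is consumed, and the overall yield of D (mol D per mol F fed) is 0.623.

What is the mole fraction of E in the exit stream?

0.159

Conversion of F: F consumed = 2ξ₁ = 0.746 × 891 → ξ₁ = 332.3 mol/s.
Yield of D: 3ξ₂ / 891 = 0.623 → ξ₂ = 185 mol/s.
Outlet amounts (n = n₀ + Σ ν·ξ):
  F: 891 − 2(332.3) = 226.3
  E: 0 + 1(332.3) − 1(185) = 147.3
  D: 0 + 3(185) = 555.1
Total out = 928.7 mol/s; y_E = 147.3 / 928.7 = 0.1586.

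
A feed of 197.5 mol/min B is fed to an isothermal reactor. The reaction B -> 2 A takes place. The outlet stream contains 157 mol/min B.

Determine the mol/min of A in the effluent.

For B: n = n₀ − 1ξ → 157 = 197.5 − 1ξ, giving ξ = 40.5 mol/min.
Outlet amounts (n = n₀ + ν ξ):
  B: 197.5 − 1(40.5) = 157
  A: 0 + 2(40.5) = 81

81 mol/min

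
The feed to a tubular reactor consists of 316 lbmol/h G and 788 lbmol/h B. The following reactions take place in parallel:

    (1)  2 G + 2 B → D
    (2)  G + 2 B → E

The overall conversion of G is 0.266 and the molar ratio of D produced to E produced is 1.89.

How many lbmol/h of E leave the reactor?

Conversion of G: G consumed = 0.266 × 316 = 84.06 lbmol/h = 2ξ₁ + 1ξ₂.
Selectivity: 1ξ₁ / (1ξ₂) = 1.89 → ξ₁ = 1.89 ξ₂.
Substitute: (2·1.89 + 1) ξ₂ = 84.06 → ξ₂ = 17.58 lbmol/h, ξ₁ = 33.24 lbmol/h.
Outlet amounts (n = n₀ + Σ ν·ξ):
  G: 316 − 2(33.24) − 1(17.58) = 231.9
  B: 788 − 2(33.24) − 2(17.58) = 686.4
  D: 0 + 1(33.24) = 33.24
  E: 0 + 1(17.58) = 17.58

17.6 lbmol/h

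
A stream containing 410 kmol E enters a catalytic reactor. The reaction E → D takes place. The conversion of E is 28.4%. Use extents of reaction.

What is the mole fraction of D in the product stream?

E reacted = 0.284 × 410 = 116.4 kmol; ν_E = −1, so ξ = 116.4/1 = 116.4 kmol.
Outlet amounts (n = n₀ + ν ξ):
  E: 410 − 1(116.4) = 293.6
  D: 0 + 1(116.4) = 116.4
Total out = 410 kmol; y_D = 116.4 / 410 = 0.284.

0.284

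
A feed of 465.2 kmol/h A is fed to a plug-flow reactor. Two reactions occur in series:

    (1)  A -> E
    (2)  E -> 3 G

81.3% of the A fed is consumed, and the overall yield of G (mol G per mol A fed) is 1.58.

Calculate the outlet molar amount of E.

Conversion of A: A consumed = 1ξ₁ = 0.813 × 465.2 → ξ₁ = 378.2 kmol/h.
Yield of G: 3ξ₂ / 465.2 = 1.58 → ξ₂ = 245 kmol/h.
Outlet amounts (n = n₀ + Σ ν·ξ):
  A: 465.2 − 1(378.2) = 86.99
  E: 0 + 1(378.2) − 1(245) = 133.2
  G: 0 + 3(245) = 735

133 kmol/h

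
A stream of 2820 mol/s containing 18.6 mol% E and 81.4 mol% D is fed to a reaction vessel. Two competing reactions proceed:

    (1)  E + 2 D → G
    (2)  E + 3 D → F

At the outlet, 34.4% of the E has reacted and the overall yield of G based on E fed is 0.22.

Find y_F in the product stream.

Yield of G: 1ξ₁ / 524.5 = 0.22 → ξ₁ = 115.4 mol/s.
Conversion of E: 1ξ₁ + 1ξ₂ = 0.344 × 524.5 = 180.4 → ξ₂ = 65.04 mol/s.
Outlet amounts (n = n₀ + Σ ν·ξ):
  E: 524.5 − 1(115.4) − 1(65.04) = 344.1
  D: 2295 − 2(115.4) − 3(65.04) = 1870
  G: 0 + 1(115.4) = 115.4
  F: 0 + 1(65.04) = 65.04
Total out = 2394 mol/s; y_F = 65.04 / 2394 = 0.02717.

0.0272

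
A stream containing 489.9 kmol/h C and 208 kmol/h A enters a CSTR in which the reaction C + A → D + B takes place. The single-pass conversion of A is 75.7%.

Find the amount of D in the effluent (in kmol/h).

157 kmol/h

A reacted = 0.757 × 208 = 157.5 kmol/h; ν_A = −1, so ξ = 157.5/1 = 157.5 kmol/h.
Outlet amounts (n = n₀ + ν ξ):
  C: 489.9 − 1(157.5) = 332.4
  A: 208 − 1(157.5) = 50.54
  D: 0 + 1(157.5) = 157.5
  B: 0 + 1(157.5) = 157.5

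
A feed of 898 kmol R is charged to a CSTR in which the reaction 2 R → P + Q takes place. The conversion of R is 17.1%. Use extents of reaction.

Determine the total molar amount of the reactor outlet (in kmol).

R reacted = 0.171 × 898 = 153.6 kmol; ν_R = −2, so ξ = 153.6/2 = 76.78 kmol.
Outlet amounts (n = n₀ + ν ξ):
  R: 898 − 2(76.78) = 744.4
  P: 0 + 1(76.78) = 76.78
  Q: 0 + 1(76.78) = 76.78
Total out = 744.4 + 76.78 + 76.78 = 898 kmol.

898 kmol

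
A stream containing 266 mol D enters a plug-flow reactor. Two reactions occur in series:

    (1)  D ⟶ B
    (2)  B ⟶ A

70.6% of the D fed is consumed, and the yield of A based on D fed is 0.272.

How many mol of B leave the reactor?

Conversion of D: D consumed = 1ξ₁ = 0.706 × 266 → ξ₁ = 187.8 mol.
Yield of A: 1ξ₂ / 266 = 0.272 → ξ₂ = 72.35 mol.
Outlet amounts (n = n₀ + Σ ν·ξ):
  D: 266 − 1(187.8) = 78.2
  B: 0 + 1(187.8) − 1(72.35) = 115.4
  A: 0 + 1(72.35) = 72.35

115 mol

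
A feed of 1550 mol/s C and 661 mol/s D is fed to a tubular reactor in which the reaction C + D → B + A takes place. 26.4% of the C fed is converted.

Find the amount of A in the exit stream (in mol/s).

C reacted = 0.264 × 1550 = 409.2 mol/s; ν_C = −1, so ξ = 409.2/1 = 409.2 mol/s.
Outlet amounts (n = n₀ + ν ξ):
  C: 1550 − 1(409.2) = 1141
  D: 661 − 1(409.2) = 251.8
  B: 0 + 1(409.2) = 409.2
  A: 0 + 1(409.2) = 409.2

409 mol/s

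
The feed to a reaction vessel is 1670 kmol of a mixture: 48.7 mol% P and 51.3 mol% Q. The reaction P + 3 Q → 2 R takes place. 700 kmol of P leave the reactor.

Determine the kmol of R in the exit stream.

For P: n = n₀ − 1ξ → 700 = 813.3 − 1ξ, giving ξ = 113.3 kmol.
Outlet amounts (n = n₀ + ν ξ):
  P: 813.3 − 1(113.3) = 700
  Q: 856.7 − 3(113.3) = 516.8
  R: 0 + 2(113.3) = 226.6

227 kmol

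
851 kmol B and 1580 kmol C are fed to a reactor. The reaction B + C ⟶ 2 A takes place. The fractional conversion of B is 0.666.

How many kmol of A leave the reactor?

B reacted = 0.666 × 851 = 566.8 kmol; ν_B = −1, so ξ = 566.8/1 = 566.8 kmol.
Outlet amounts (n = n₀ + ν ξ):
  B: 851 − 1(566.8) = 284.2
  C: 1580 − 1(566.8) = 1013
  A: 0 + 2(566.8) = 1134

1130 kmol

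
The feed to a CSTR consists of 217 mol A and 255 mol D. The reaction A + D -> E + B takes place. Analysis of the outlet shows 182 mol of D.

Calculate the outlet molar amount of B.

73 mol

For D: n = n₀ − 1ξ → 182 = 255 − 1ξ, giving ξ = 73 mol.
Outlet amounts (n = n₀ + ν ξ):
  A: 217 − 1(73) = 144
  D: 255 − 1(73) = 182
  E: 0 + 1(73) = 73
  B: 0 + 1(73) = 73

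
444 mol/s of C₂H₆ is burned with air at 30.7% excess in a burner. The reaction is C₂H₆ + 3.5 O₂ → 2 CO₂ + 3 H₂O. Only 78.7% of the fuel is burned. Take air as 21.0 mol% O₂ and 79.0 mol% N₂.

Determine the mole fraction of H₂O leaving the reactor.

Stoichiometric O₂ = 3.5 × 444 = 1554 mol/s; O₂ fed = 1554 × 1.307 = 2031 mol/s.
N₂ fed = 2031 × 79/21 = 7641 mol/s.
Fuel reacted = 0.787 × 444 → ξ = 349.4 mol/s.
Outlet (n = n₀ + ν ξ):
  C₂H₆: 444 − 1(349.4) = 94.57
  O₂: 2031 − 3.5(349.4) = 808.1
  N₂: 7641 (inert)
  CO₂: 0 + 2(349.4) = 698.9
  H₂O: 0 + 3(349.4) = 1048
Total out = 10290 mol/s; y_H₂O = 1048 / 10290 = 0.1019.

0.102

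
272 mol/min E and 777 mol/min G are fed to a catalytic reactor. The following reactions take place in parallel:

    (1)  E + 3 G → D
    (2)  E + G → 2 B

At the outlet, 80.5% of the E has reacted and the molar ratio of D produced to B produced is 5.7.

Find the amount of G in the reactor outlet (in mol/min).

155 mol/min

Conversion of E: E consumed = 0.805 × 272 = 219 mol/min = 1ξ₁ + 1ξ₂.
Selectivity: 1ξ₁ / (2ξ₂) = 5.7 → ξ₁ = 11.4 ξ₂.
Substitute: (1·11.4 + 1) ξ₂ = 219 → ξ₂ = 17.66 mol/min, ξ₁ = 201.3 mol/min.
Outlet amounts (n = n₀ + Σ ν·ξ):
  E: 272 − 1(201.3) − 1(17.66) = 53.04
  G: 777 − 3(201.3) − 1(17.66) = 155.4
  D: 0 + 1(201.3) = 201.3
  B: 0 + 2(17.66) = 35.32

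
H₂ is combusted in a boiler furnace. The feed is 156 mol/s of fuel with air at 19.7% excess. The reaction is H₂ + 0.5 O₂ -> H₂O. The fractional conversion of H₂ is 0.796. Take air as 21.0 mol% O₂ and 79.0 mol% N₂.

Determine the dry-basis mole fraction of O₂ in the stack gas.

0.0755

Stoichiometric O₂ = 0.5 × 156 = 78 mol/s; O₂ fed = 78 × 1.197 = 93.37 mol/s.
N₂ fed = 93.37 × 79/21 = 351.2 mol/s.
Fuel reacted = 0.796 × 156 → ξ = 124.2 mol/s.
Outlet (n = n₀ + ν ξ):
  H₂: 156 − 1(124.2) = 31.82
  O₂: 93.37 − 0.5(124.2) = 31.28
  N₂: 351.2 (inert)
  H₂O: 0 + 1(124.2) = 124.2
Dry total = 414.3 mol/s; y_O₂ (dry) = 31.28 / 414.3 = 0.07549.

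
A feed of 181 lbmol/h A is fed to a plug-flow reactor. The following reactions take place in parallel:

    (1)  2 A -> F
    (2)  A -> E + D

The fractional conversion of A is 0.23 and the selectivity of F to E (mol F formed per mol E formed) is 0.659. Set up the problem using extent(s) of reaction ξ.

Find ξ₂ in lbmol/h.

ξ₂ = 18 lbmol/h

Conversion of A: A consumed = 0.23 × 181 = 41.63 lbmol/h = 2ξ₁ + 1ξ₂.
Selectivity: 1ξ₁ / (1ξ₂) = 0.659 → ξ₁ = 0.659 ξ₂.
Substitute: (2·0.659 + 1) ξ₂ = 41.63 → ξ₂ = 17.96 lbmol/h, ξ₁ = 11.84 lbmol/h.
Outlet amounts (n = n₀ + Σ ν·ξ):
  A: 181 − 2(11.84) − 1(17.96) = 139.4
  F: 0 + 1(11.84) = 11.84
  E: 0 + 1(17.96) = 17.96
  D: 0 + 1(17.96) = 17.96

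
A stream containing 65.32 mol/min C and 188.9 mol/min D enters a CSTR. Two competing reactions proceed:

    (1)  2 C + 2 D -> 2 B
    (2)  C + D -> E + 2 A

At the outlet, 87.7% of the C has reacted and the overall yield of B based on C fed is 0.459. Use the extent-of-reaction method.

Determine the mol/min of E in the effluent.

27.3 mol/min

Yield of B: 2ξ₁ / 65.32 = 0.459 → ξ₁ = 14.99 mol/min.
Conversion of C: 2ξ₁ + 1ξ₂ = 0.877 × 65.32 = 57.29 → ξ₂ = 27.3 mol/min.
Outlet amounts (n = n₀ + Σ ν·ξ):
  C: 65.32 − 2(14.99) − 1(27.3) = 8.034
  D: 188.9 − 2(14.99) − 1(27.3) = 131.6
  B: 0 + 2(14.99) = 29.98
  E: 0 + 1(27.3) = 27.3
  A: 0 + 2(27.3) = 54.61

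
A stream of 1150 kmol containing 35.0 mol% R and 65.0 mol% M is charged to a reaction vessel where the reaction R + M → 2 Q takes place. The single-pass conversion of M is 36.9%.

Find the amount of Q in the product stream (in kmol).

M reacted = 0.369 × 747.5 = 275.8 kmol; ν_M = −1, so ξ = 275.8/1 = 275.8 kmol.
Outlet amounts (n = n₀ + ν ξ):
  R: 402.5 − 1(275.8) = 126.7
  M: 747.5 − 1(275.8) = 471.7
  Q: 0 + 2(275.8) = 551.7

552 kmol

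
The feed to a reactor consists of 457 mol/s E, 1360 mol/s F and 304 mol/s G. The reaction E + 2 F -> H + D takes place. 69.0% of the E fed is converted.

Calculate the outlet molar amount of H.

315 mol/s

E reacted = 0.69 × 457 = 315.3 mol/s; ν_E = −1, so ξ = 315.3/1 = 315.3 mol/s.
Outlet amounts (n = n₀ + ν ξ):
  E: 457 − 1(315.3) = 141.7
  F: 1360 − 2(315.3) = 729.3
  H: 0 + 1(315.3) = 315.3
  D: 0 + 1(315.3) = 315.3
  G: 304 (inert)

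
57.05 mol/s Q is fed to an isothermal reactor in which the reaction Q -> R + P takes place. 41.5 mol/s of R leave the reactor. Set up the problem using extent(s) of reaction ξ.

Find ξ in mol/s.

For R: n = n₀ + 1ξ → 41.5 = 0 + 1ξ, giving ξ = 41.5 mol/s.
Outlet amounts (n = n₀ + ν ξ):
  Q: 57.05 − 1(41.5) = 15.55
  R: 0 + 1(41.5) = 41.5
  P: 0 + 1(41.5) = 41.5

ξ = 41.5 mol/s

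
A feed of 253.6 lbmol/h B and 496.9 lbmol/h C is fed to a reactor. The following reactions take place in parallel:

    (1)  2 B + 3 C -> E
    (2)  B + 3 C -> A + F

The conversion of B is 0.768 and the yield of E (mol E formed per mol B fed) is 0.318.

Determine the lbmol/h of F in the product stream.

33.5 lbmol/h

Yield of E: 1ξ₁ / 253.6 = 0.318 → ξ₁ = 80.64 lbmol/h.
Conversion of B: 2ξ₁ + 1ξ₂ = 0.768 × 253.6 = 194.8 → ξ₂ = 33.48 lbmol/h.
Outlet amounts (n = n₀ + Σ ν·ξ):
  B: 253.6 − 2(80.64) − 1(33.48) = 58.84
  C: 496.9 − 3(80.64) − 3(33.48) = 154.5
  E: 0 + 1(80.64) = 80.64
  A: 0 + 1(33.48) = 33.48
  F: 0 + 1(33.48) = 33.48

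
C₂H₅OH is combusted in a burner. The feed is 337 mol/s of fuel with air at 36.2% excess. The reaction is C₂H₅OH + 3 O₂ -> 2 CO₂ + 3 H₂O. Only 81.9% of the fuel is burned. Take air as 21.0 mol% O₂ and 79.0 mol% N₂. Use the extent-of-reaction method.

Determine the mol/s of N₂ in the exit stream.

5180 mol/s

Stoichiometric O₂ = 3 × 337 = 1011 mol/s; O₂ fed = 1011 × 1.362 = 1377 mol/s.
N₂ fed = 1377 × 79/21 = 5180 mol/s.
Fuel reacted = 0.819 × 337 → ξ = 276 mol/s.
Outlet (n = n₀ + ν ξ):
  C₂H₅OH: 337 − 1(276) = 61
  O₂: 1377 − 3(276) = 549
  N₂: 5180 (inert)
  CO₂: 0 + 2(276) = 552
  H₂O: 0 + 3(276) = 828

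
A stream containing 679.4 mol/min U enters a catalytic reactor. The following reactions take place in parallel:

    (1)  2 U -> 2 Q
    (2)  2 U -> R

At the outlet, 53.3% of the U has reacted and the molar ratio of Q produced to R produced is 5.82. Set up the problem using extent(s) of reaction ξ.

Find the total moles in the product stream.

633 mol/min

Conversion of U: U consumed = 0.533 × 679.4 = 362.1 mol/min = 2ξ₁ + 2ξ₂.
Selectivity: 2ξ₁ / (1ξ₂) = 5.82 → ξ₁ = 2.91 ξ₂.
Substitute: (2·2.91 + 2) ξ₂ = 362.1 → ξ₂ = 46.31 mol/min, ξ₁ = 134.8 mol/min.
Outlet amounts (n = n₀ + Σ ν·ξ):
  U: 679.4 − 2(134.8) − 2(46.31) = 317.3
  Q: 0 + 2(134.8) = 269.5
  R: 0 + 1(46.31) = 46.31
Total out = 317.3 + 269.5 + 46.31 = 633.1 mol/min.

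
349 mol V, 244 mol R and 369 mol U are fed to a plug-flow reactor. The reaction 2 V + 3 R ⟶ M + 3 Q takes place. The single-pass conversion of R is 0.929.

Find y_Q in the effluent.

R reacted = 0.929 × 244 = 226.7 mol; ν_R = −3, so ξ = 226.7/3 = 75.56 mol.
Outlet amounts (n = n₀ + ν ξ):
  V: 349 − 2(75.56) = 197.9
  R: 244 − 3(75.56) = 17.32
  M: 0 + 1(75.56) = 75.56
  Q: 0 + 3(75.56) = 226.7
  U: 369 (inert)
Total out = 886.4 mol; y_Q = 226.7 / 886.4 = 0.2557.

0.256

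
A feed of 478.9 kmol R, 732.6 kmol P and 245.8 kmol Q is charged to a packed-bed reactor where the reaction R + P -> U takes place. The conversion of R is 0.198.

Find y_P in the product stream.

R reacted = 0.198 × 478.9 = 94.82 kmol; ν_R = −1, so ξ = 94.82/1 = 94.82 kmol.
Outlet amounts (n = n₀ + ν ξ):
  R: 478.9 − 1(94.82) = 384.1
  P: 732.6 − 1(94.82) = 637.8
  U: 0 + 1(94.82) = 94.82
  Q: 245.8 (inert)
Total out = 1362 kmol; y_P = 637.8 / 1362 = 0.4681.

0.468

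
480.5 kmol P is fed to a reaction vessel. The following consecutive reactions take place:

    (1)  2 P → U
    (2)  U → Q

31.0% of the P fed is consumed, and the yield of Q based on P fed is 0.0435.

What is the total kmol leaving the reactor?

406 kmol

Conversion of P: P consumed = 2ξ₁ = 0.31 × 480.5 → ξ₁ = 74.48 kmol.
Yield of Q: 1ξ₂ / 480.5 = 0.0435 → ξ₂ = 20.9 kmol.
Outlet amounts (n = n₀ + Σ ν·ξ):
  P: 480.5 − 2(74.48) = 331.5
  U: 0 + 1(74.48) − 1(20.9) = 53.58
  Q: 0 + 1(20.9) = 20.9
Total out = 331.5 + 53.58 + 20.9 = 406 kmol.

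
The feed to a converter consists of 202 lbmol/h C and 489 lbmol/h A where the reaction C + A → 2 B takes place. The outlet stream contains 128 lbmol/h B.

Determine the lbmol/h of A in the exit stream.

425 lbmol/h

For B: n = n₀ + 2ξ → 128 = 0 + 2ξ, giving ξ = 64 lbmol/h.
Outlet amounts (n = n₀ + ν ξ):
  C: 202 − 1(64) = 138
  A: 489 − 1(64) = 425
  B: 0 + 2(64) = 128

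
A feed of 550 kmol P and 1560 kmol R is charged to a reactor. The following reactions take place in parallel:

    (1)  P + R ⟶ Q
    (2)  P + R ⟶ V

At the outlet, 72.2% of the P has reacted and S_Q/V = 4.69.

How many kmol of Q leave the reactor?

Conversion of P: P consumed = 0.722 × 550 = 397.1 kmol = 1ξ₁ + 1ξ₂.
Selectivity: 1ξ₁ / (1ξ₂) = 4.69 → ξ₁ = 4.69 ξ₂.
Substitute: (1·4.69 + 1) ξ₂ = 397.1 → ξ₂ = 69.79 kmol, ξ₁ = 327.3 kmol.
Outlet amounts (n = n₀ + Σ ν·ξ):
  P: 550 − 1(327.3) − 1(69.79) = 152.9
  R: 1560 − 1(327.3) − 1(69.79) = 1163
  Q: 0 + 1(327.3) = 327.3
  V: 0 + 1(69.79) = 69.79

327 kmol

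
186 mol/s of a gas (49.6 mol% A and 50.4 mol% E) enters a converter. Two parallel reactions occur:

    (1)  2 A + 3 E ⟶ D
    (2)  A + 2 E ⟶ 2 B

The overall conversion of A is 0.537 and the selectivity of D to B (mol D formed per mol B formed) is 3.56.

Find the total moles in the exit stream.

90.2 mol/s

Conversion of A: A consumed = 0.537 × 92.26 = 49.54 mol/s = 2ξ₁ + 1ξ₂.
Selectivity: 1ξ₁ / (2ξ₂) = 3.56 → ξ₁ = 7.12 ξ₂.
Substitute: (2·7.12 + 1) ξ₂ = 49.54 → ξ₂ = 3.251 mol/s, ξ₁ = 23.15 mol/s.
Outlet amounts (n = n₀ + Σ ν·ξ):
  A: 92.26 − 2(23.15) − 1(3.251) = 42.71
  E: 93.74 − 3(23.15) − 2(3.251) = 17.81
  D: 0 + 1(23.15) = 23.15
  B: 0 + 2(3.251) = 6.502
Total out = 42.71 + 17.81 + 23.15 + 6.502 = 90.17 mol/s.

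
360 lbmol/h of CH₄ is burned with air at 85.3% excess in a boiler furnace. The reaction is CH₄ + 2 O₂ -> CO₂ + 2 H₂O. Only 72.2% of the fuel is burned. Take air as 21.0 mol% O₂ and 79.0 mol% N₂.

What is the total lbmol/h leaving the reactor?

Stoichiometric O₂ = 2 × 360 = 720 lbmol/h; O₂ fed = 720 × 1.853 = 1334 lbmol/h.
N₂ fed = 1334 × 79/21 = 5019 lbmol/h.
Fuel reacted = 0.722 × 360 → ξ = 259.9 lbmol/h.
Outlet (n = n₀ + ν ξ):
  CH₄: 360 − 1(259.9) = 100.1
  O₂: 1334 − 2(259.9) = 814.3
  N₂: 5019 (inert)
  CO₂: 0 + 1(259.9) = 259.9
  H₂O: 0 + 2(259.9) = 519.8
Total out = 100.1 + 814.3 + 5019 + 259.9 + 519.8 = 6713 lbmol/h.

6710 lbmol/h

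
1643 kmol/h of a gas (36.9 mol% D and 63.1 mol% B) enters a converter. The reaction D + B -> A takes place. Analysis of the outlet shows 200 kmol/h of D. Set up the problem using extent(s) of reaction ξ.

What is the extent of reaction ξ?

ξ = 406 kmol/h

For D: n = n₀ − 1ξ → 200 = 606.3 − 1ξ, giving ξ = 406.3 kmol/h.
Outlet amounts (n = n₀ + ν ξ):
  D: 606.3 − 1(406.3) = 200
  B: 1037 − 1(406.3) = 630.5
  A: 0 + 1(406.3) = 406.3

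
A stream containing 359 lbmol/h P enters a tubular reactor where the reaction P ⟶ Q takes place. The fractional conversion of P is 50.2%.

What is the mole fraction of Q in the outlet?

0.502

P reacted = 0.502 × 359 = 180.2 lbmol/h; ν_P = −1, so ξ = 180.2/1 = 180.2 lbmol/h.
Outlet amounts (n = n₀ + ν ξ):
  P: 359 − 1(180.2) = 178.8
  Q: 0 + 1(180.2) = 180.2
Total out = 359 lbmol/h; y_Q = 180.2 / 359 = 0.502.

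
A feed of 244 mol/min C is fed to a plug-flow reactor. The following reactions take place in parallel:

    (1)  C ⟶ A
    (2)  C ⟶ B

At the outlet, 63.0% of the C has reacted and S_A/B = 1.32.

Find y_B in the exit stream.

Conversion of C: C consumed = 0.63 × 244 = 153.7 mol/min = 1ξ₁ + 1ξ₂.
Selectivity: 1ξ₁ / (1ξ₂) = 1.32 → ξ₁ = 1.32 ξ₂.
Substitute: (1·1.32 + 1) ξ₂ = 153.7 → ξ₂ = 66.26 mol/min, ξ₁ = 87.46 mol/min.
Outlet amounts (n = n₀ + Σ ν·ξ):
  C: 244 − 1(87.46) − 1(66.26) = 90.28
  A: 0 + 1(87.46) = 87.46
  B: 0 + 1(66.26) = 66.26
Total out = 244 mol/min; y_B = 66.26 / 244 = 0.2716.

0.272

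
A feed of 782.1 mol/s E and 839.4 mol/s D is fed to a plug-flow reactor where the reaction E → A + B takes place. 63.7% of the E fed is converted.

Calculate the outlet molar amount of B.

498 mol/s

E reacted = 0.637 × 782.1 = 498.2 mol/s; ν_E = −1, so ξ = 498.2/1 = 498.2 mol/s.
Outlet amounts (n = n₀ + ν ξ):
  E: 782.1 − 1(498.2) = 283.9
  A: 0 + 1(498.2) = 498.2
  B: 0 + 1(498.2) = 498.2
  D: 839.4 (inert)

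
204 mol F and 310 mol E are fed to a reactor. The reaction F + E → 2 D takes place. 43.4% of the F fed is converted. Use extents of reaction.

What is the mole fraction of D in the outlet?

0.344

F reacted = 0.434 × 204 = 88.54 mol; ν_F = −1, so ξ = 88.54/1 = 88.54 mol.
Outlet amounts (n = n₀ + ν ξ):
  F: 204 − 1(88.54) = 115.5
  E: 310 − 1(88.54) = 221.5
  D: 0 + 2(88.54) = 177.1
Total out = 514 mol; y_D = 177.1 / 514 = 0.3445.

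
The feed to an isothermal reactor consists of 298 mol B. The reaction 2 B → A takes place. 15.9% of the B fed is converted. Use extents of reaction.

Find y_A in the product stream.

0.0864

B reacted = 0.159 × 298 = 47.38 mol; ν_B = −2, so ξ = 47.38/2 = 23.69 mol.
Outlet amounts (n = n₀ + ν ξ):
  B: 298 − 2(23.69) = 250.6
  A: 0 + 1(23.69) = 23.69
Total out = 274.3 mol; y_A = 23.69 / 274.3 = 0.08637.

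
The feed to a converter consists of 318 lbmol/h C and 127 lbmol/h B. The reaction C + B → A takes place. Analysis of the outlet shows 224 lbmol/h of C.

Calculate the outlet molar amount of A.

94 lbmol/h

For C: n = n₀ − 1ξ → 224 = 318 − 1ξ, giving ξ = 94 lbmol/h.
Outlet amounts (n = n₀ + ν ξ):
  C: 318 − 1(94) = 224
  B: 127 − 1(94) = 33
  A: 0 + 1(94) = 94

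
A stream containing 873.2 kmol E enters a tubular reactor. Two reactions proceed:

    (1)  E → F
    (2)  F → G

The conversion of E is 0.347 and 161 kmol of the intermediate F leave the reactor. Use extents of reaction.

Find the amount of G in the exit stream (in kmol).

Conversion of E: E consumed = 1ξ₁ = 0.347 × 873.2 → ξ₁ = 303 kmol.
F balance: n_F = 0 + 1ξ₁ − 1ξ₂ = 161 → ξ₂ = (1·303 − 161)/1 = 142 kmol.
Outlet amounts (n = n₀ + Σ ν·ξ):
  E: 873.2 − 1(303) = 570.2
  F: 0 + 1(303) − 1(142) = 161
  G: 0 + 1(142) = 142

142 kmol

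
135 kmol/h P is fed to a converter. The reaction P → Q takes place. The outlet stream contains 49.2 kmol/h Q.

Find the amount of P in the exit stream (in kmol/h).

85.8 kmol/h

For Q: n = n₀ + 1ξ → 49.2 = 0 + 1ξ, giving ξ = 49.2 kmol/h.
Outlet amounts (n = n₀ + ν ξ):
  P: 135 − 1(49.2) = 85.8
  Q: 0 + 1(49.2) = 49.2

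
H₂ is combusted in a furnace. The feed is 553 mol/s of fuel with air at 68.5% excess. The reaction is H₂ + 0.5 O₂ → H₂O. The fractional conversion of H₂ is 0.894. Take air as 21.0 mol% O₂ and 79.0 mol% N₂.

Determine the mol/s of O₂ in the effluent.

Stoichiometric O₂ = 0.5 × 553 = 276.5 mol/s; O₂ fed = 276.5 × 1.685 = 465.9 mol/s.
N₂ fed = 465.9 × 79/21 = 1753 mol/s.
Fuel reacted = 0.894 × 553 → ξ = 494.4 mol/s.
Outlet (n = n₀ + ν ξ):
  H₂: 553 − 1(494.4) = 58.62
  O₂: 465.9 − 0.5(494.4) = 218.7
  N₂: 1753 (inert)
  H₂O: 0 + 1(494.4) = 494.4

219 mol/s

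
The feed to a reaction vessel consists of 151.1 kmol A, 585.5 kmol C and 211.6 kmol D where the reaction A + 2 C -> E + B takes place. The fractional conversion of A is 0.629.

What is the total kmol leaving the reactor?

A reacted = 0.629 × 151.1 = 95.04 kmol; ν_A = −1, so ξ = 95.04/1 = 95.04 kmol.
Outlet amounts (n = n₀ + ν ξ):
  A: 151.1 − 1(95.04) = 56.06
  C: 585.5 − 2(95.04) = 395.4
  E: 0 + 1(95.04) = 95.04
  B: 0 + 1(95.04) = 95.04
  D: 211.6 (inert)
Total out = 56.06 + 395.4 + 95.04 + 95.04 + 211.6 = 853.2 kmol.

853 kmol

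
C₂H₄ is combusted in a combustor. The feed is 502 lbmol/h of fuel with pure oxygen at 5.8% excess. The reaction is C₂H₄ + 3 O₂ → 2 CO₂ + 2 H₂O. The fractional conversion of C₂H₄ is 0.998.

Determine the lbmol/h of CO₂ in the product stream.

Stoichiometric O₂ = 3 × 502 = 1506 lbmol/h; O₂ fed = 1506 × 1.058 = 1593 lbmol/h.
Fuel reacted = 0.998 × 502 → ξ = 501 lbmol/h.
Outlet (n = n₀ + ν ξ):
  C₂H₄: 502 − 1(501) = 1.004
  O₂: 1593 − 3(501) = 90.36
  CO₂: 0 + 2(501) = 1002
  H₂O: 0 + 2(501) = 1002

1000 lbmol/h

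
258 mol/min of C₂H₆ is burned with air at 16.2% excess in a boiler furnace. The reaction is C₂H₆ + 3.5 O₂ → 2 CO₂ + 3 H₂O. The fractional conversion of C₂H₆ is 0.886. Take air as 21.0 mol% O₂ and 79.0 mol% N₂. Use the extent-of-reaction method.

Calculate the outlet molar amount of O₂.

Stoichiometric O₂ = 3.5 × 258 = 903 mol/min; O₂ fed = 903 × 1.162 = 1049 mol/min.
N₂ fed = 1049 × 79/21 = 3947 mol/min.
Fuel reacted = 0.886 × 258 → ξ = 228.6 mol/min.
Outlet (n = n₀ + ν ξ):
  C₂H₆: 258 − 1(228.6) = 29.41
  O₂: 1049 − 3.5(228.6) = 249.2
  N₂: 3947 (inert)
  CO₂: 0 + 2(228.6) = 457.2
  H₂O: 0 + 3(228.6) = 685.8

249 mol/min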